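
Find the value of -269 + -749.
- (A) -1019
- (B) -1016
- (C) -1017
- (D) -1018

-269 + -749 = -1018
D) -1018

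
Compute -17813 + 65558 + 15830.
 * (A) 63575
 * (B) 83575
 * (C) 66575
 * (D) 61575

First: -17813 + 65558 = 47745
Then: 47745 + 15830 = 63575
A) 63575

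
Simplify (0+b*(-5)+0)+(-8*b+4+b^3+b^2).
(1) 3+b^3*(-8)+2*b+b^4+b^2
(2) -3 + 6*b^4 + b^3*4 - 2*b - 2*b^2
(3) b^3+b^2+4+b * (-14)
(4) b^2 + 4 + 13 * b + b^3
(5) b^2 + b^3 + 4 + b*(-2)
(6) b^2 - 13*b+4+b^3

Adding the polynomials and combining like terms:
(0 + b*(-5) + 0) + (-8*b + 4 + b^3 + b^2)
= b^2 - 13*b+4+b^3
6) b^2 - 13*b+4+b^3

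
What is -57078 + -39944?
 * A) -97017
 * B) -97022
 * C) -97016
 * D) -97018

-57078 + -39944 = -97022
B) -97022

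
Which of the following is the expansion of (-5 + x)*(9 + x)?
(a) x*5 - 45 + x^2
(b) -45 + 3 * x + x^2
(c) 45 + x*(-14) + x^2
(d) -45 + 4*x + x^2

Expanding (-5 + x)*(9 + x):
= -45 + 4*x + x^2
d) -45 + 4*x + x^2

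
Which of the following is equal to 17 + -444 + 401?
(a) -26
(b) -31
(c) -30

First: 17 + -444 = -427
Then: -427 + 401 = -26
a) -26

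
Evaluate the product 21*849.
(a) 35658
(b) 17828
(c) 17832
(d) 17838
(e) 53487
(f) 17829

21 * 849 = 17829
f) 17829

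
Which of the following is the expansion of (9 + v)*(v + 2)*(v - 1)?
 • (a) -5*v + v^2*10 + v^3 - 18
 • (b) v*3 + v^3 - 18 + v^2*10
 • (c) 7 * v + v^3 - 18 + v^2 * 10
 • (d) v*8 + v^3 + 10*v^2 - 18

Expanding (9 + v)*(v + 2)*(v - 1):
= 7 * v + v^3 - 18 + v^2 * 10
c) 7 * v + v^3 - 18 + v^2 * 10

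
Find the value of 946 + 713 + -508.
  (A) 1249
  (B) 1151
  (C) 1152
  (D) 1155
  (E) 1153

First: 946 + 713 = 1659
Then: 1659 + -508 = 1151
B) 1151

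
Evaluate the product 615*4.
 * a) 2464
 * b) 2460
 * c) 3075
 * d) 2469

615 * 4 = 2460
b) 2460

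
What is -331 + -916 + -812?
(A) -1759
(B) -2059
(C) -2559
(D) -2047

First: -331 + -916 = -1247
Then: -1247 + -812 = -2059
B) -2059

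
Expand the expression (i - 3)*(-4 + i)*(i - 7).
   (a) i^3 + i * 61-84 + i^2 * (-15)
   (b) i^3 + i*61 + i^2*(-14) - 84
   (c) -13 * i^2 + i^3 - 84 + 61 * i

Expanding (i - 3)*(-4 + i)*(i - 7):
= i^3 + i*61 + i^2*(-14) - 84
b) i^3 + i*61 + i^2*(-14) - 84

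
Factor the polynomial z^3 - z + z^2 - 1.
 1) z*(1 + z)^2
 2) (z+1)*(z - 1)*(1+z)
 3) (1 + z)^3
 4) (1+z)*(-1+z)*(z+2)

We need to factor z^3 - z + z^2 - 1.
The factored form is (z+1)*(z - 1)*(1+z).
2) (z+1)*(z - 1)*(1+z)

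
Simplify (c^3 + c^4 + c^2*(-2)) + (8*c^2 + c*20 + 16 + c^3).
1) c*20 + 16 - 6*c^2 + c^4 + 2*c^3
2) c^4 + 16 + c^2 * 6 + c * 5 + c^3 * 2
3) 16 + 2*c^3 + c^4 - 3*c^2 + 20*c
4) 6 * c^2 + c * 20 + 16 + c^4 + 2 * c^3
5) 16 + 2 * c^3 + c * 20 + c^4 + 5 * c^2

Adding the polynomials and combining like terms:
(c^3 + c^4 + c^2*(-2)) + (8*c^2 + c*20 + 16 + c^3)
= 6 * c^2 + c * 20 + 16 + c^4 + 2 * c^3
4) 6 * c^2 + c * 20 + 16 + c^4 + 2 * c^3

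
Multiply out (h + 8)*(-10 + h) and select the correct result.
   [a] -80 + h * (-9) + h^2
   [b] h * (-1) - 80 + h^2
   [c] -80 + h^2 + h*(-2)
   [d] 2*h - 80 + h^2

Expanding (h + 8)*(-10 + h):
= -80 + h^2 + h*(-2)
c) -80 + h^2 + h*(-2)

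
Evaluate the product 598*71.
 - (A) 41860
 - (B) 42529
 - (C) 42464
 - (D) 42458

598 * 71 = 42458
D) 42458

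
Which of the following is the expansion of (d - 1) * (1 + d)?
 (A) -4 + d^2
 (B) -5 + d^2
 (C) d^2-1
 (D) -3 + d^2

Expanding (d - 1) * (1 + d):
= d^2-1
C) d^2-1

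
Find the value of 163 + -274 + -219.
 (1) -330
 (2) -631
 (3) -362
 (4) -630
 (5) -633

First: 163 + -274 = -111
Then: -111 + -219 = -330
1) -330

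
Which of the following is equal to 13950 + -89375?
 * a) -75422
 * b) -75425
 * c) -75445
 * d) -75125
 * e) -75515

13950 + -89375 = -75425
b) -75425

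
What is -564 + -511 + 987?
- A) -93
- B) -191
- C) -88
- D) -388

First: -564 + -511 = -1075
Then: -1075 + 987 = -88
C) -88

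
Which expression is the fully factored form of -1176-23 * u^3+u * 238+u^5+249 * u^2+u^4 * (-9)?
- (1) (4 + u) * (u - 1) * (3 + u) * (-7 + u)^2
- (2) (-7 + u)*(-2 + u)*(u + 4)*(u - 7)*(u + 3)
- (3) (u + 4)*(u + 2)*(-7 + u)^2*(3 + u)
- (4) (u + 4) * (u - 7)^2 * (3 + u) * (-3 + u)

We need to factor -1176-23 * u^3+u * 238+u^5+249 * u^2+u^4 * (-9).
The factored form is (-7 + u)*(-2 + u)*(u + 4)*(u - 7)*(u + 3).
2) (-7 + u)*(-2 + u)*(u + 4)*(u - 7)*(u + 3)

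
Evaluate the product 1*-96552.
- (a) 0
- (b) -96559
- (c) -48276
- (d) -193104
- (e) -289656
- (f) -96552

1 * -96552 = -96552
f) -96552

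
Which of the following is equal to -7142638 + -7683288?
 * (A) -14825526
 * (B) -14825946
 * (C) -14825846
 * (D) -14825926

-7142638 + -7683288 = -14825926
D) -14825926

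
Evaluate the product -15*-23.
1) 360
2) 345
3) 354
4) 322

-15 * -23 = 345
2) 345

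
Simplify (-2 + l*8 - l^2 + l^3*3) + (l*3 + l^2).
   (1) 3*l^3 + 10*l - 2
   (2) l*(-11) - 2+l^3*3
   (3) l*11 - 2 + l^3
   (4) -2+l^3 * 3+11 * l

Adding the polynomials and combining like terms:
(-2 + l*8 - l^2 + l^3*3) + (l*3 + l^2)
= -2+l^3 * 3+11 * l
4) -2+l^3 * 3+11 * l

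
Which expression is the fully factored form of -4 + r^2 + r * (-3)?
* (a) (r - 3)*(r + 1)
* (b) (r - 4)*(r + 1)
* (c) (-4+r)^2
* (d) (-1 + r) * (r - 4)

We need to factor -4 + r^2 + r * (-3).
The factored form is (r - 4)*(r + 1).
b) (r - 4)*(r + 1)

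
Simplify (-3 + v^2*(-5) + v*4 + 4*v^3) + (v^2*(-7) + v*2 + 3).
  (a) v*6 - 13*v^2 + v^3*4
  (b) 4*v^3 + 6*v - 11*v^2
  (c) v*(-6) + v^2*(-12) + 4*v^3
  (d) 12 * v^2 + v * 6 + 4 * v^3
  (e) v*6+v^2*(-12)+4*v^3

Adding the polynomials and combining like terms:
(-3 + v^2*(-5) + v*4 + 4*v^3) + (v^2*(-7) + v*2 + 3)
= v*6+v^2*(-12)+4*v^3
e) v*6+v^2*(-12)+4*v^3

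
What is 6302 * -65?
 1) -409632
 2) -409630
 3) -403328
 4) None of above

6302 * -65 = -409630
2) -409630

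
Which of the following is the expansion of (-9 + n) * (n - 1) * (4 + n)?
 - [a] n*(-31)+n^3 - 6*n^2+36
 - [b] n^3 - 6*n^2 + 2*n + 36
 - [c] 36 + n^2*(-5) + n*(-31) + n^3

Expanding (-9 + n) * (n - 1) * (4 + n):
= n*(-31)+n^3 - 6*n^2+36
a) n*(-31)+n^3 - 6*n^2+36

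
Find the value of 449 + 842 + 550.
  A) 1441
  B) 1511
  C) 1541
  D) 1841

First: 449 + 842 = 1291
Then: 1291 + 550 = 1841
D) 1841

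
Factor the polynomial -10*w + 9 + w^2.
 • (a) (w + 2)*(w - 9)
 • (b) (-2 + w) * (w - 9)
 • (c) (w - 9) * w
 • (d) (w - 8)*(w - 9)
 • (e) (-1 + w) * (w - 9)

We need to factor -10*w + 9 + w^2.
The factored form is (-1 + w) * (w - 9).
e) (-1 + w) * (w - 9)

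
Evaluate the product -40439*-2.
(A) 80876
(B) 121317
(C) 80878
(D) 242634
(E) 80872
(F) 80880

-40439 * -2 = 80878
C) 80878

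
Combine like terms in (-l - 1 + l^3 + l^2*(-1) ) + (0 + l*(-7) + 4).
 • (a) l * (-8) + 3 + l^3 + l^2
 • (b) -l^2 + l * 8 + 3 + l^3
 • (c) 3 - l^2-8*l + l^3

Adding the polynomials and combining like terms:
(-l - 1 + l^3 + l^2*(-1)) + (0 + l*(-7) + 4)
= 3 - l^2-8*l + l^3
c) 3 - l^2-8*l + l^3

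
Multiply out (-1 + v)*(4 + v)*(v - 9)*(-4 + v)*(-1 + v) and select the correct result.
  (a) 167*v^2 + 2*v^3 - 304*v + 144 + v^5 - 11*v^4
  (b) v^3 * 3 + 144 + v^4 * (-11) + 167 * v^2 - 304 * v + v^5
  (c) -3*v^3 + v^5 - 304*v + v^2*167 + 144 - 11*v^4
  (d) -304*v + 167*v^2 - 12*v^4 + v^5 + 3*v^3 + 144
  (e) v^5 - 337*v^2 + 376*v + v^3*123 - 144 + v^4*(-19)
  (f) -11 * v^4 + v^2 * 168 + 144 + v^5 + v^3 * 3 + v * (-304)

Expanding (-1 + v)*(4 + v)*(v - 9)*(-4 + v)*(-1 + v):
= v^3 * 3 + 144 + v^4 * (-11) + 167 * v^2 - 304 * v + v^5
b) v^3 * 3 + 144 + v^4 * (-11) + 167 * v^2 - 304 * v + v^5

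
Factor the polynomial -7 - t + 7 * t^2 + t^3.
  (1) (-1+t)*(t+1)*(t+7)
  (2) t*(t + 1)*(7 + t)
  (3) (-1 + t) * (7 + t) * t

We need to factor -7 - t + 7 * t^2 + t^3.
The factored form is (-1+t)*(t+1)*(t+7).
1) (-1+t)*(t+1)*(t+7)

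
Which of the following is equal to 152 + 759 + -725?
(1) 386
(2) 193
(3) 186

First: 152 + 759 = 911
Then: 911 + -725 = 186
3) 186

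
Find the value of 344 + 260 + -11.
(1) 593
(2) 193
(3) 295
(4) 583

First: 344 + 260 = 604
Then: 604 + -11 = 593
1) 593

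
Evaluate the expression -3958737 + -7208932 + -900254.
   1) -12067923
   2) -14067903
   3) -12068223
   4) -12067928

First: -3958737 + -7208932 = -11167669
Then: -11167669 + -900254 = -12067923
1) -12067923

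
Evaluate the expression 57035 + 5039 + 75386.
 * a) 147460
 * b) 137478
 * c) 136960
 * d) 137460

First: 57035 + 5039 = 62074
Then: 62074 + 75386 = 137460
d) 137460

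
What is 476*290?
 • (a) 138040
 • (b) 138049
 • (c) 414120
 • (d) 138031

476 * 290 = 138040
a) 138040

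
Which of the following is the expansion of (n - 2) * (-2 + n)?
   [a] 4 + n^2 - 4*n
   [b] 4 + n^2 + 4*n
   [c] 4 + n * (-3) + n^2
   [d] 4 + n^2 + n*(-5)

Expanding (n - 2) * (-2 + n):
= 4 + n^2 - 4*n
a) 4 + n^2 - 4*n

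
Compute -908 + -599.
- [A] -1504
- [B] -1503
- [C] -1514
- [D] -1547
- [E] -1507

-908 + -599 = -1507
E) -1507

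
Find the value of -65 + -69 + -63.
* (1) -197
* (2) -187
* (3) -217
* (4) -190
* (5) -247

First: -65 + -69 = -134
Then: -134 + -63 = -197
1) -197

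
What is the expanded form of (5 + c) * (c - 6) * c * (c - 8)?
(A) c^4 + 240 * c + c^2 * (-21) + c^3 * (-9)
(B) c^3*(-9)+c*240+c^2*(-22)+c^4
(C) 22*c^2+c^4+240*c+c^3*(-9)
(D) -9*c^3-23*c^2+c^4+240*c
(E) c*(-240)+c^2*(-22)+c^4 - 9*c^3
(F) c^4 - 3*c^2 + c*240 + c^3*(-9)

Expanding (5 + c) * (c - 6) * c * (c - 8):
= c^3*(-9)+c*240+c^2*(-22)+c^4
B) c^3*(-9)+c*240+c^2*(-22)+c^4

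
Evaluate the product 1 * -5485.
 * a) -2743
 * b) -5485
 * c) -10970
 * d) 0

1 * -5485 = -5485
b) -5485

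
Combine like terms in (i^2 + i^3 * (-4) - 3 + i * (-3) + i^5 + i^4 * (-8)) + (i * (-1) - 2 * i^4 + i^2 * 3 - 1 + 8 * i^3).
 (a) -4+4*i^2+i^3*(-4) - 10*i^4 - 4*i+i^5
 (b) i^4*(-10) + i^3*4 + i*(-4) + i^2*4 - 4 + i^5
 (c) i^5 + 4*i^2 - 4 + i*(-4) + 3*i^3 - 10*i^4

Adding the polynomials and combining like terms:
(i^2 + i^3*(-4) - 3 + i*(-3) + i^5 + i^4*(-8)) + (i*(-1) - 2*i^4 + i^2*3 - 1 + 8*i^3)
= i^4*(-10) + i^3*4 + i*(-4) + i^2*4 - 4 + i^5
b) i^4*(-10) + i^3*4 + i*(-4) + i^2*4 - 4 + i^5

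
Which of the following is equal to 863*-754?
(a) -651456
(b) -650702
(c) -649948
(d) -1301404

863 * -754 = -650702
b) -650702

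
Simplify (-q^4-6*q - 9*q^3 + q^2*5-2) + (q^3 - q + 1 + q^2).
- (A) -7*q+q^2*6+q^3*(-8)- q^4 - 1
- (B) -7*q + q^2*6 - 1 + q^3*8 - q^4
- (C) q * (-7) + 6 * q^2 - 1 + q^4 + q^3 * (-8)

Adding the polynomials and combining like terms:
(-q^4 - 6*q - 9*q^3 + q^2*5 - 2) + (q^3 - q + 1 + q^2)
= -7*q+q^2*6+q^3*(-8)- q^4 - 1
A) -7*q+q^2*6+q^3*(-8)- q^4 - 1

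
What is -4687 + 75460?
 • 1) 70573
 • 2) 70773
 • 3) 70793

-4687 + 75460 = 70773
2) 70773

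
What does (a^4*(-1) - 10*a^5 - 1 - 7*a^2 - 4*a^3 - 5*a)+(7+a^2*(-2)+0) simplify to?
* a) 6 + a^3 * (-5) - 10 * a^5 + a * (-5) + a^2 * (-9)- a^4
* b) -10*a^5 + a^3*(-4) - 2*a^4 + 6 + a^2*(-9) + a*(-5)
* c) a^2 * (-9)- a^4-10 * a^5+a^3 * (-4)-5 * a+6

Adding the polynomials and combining like terms:
(a^4*(-1) - 10*a^5 - 1 - 7*a^2 - 4*a^3 - 5*a) + (7 + a^2*(-2) + 0)
= a^2 * (-9)- a^4-10 * a^5+a^3 * (-4)-5 * a+6
c) a^2 * (-9)- a^4-10 * a^5+a^3 * (-4)-5 * a+6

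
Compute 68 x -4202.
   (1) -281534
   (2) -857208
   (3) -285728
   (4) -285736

68 * -4202 = -285736
4) -285736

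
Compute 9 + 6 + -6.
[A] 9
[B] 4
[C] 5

First: 9 + 6 = 15
Then: 15 + -6 = 9
A) 9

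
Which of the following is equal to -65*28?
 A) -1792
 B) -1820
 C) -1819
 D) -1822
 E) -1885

-65 * 28 = -1820
B) -1820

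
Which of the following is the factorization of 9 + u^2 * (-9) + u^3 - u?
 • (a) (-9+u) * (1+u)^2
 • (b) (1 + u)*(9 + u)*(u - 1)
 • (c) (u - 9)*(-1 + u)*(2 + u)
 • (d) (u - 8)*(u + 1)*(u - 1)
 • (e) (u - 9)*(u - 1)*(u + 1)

We need to factor 9 + u^2 * (-9) + u^3 - u.
The factored form is (u - 9)*(u - 1)*(u + 1).
e) (u - 9)*(u - 1)*(u + 1)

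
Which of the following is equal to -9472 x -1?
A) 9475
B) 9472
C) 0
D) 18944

-9472 * -1 = 9472
B) 9472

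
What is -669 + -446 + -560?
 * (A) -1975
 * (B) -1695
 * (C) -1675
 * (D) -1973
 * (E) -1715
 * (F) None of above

First: -669 + -446 = -1115
Then: -1115 + -560 = -1675
C) -1675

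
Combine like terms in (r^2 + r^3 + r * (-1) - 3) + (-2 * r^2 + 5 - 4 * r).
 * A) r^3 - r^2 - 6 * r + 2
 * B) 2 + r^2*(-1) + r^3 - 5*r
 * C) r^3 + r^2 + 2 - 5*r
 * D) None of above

Adding the polynomials and combining like terms:
(r^2 + r^3 + r*(-1) - 3) + (-2*r^2 + 5 - 4*r)
= 2 + r^2*(-1) + r^3 - 5*r
B) 2 + r^2*(-1) + r^3 - 5*r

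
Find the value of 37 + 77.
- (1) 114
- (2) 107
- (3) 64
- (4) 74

37 + 77 = 114
1) 114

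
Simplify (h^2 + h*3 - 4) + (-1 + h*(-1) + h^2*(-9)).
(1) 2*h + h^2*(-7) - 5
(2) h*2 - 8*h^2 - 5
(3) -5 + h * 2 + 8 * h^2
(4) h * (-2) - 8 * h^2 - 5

Adding the polynomials and combining like terms:
(h^2 + h*3 - 4) + (-1 + h*(-1) + h^2*(-9))
= h*2 - 8*h^2 - 5
2) h*2 - 8*h^2 - 5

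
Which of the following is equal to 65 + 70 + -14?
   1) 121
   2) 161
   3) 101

First: 65 + 70 = 135
Then: 135 + -14 = 121
1) 121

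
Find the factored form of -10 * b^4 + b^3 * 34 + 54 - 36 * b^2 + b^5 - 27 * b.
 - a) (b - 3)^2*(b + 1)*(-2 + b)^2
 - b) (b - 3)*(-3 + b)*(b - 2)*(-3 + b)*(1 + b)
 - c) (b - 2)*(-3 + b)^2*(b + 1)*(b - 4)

We need to factor -10 * b^4 + b^3 * 34 + 54 - 36 * b^2 + b^5 - 27 * b.
The factored form is (b - 3)*(-3 + b)*(b - 2)*(-3 + b)*(1 + b).
b) (b - 3)*(-3 + b)*(b - 2)*(-3 + b)*(1 + b)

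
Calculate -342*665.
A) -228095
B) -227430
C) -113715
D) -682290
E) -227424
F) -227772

-342 * 665 = -227430
B) -227430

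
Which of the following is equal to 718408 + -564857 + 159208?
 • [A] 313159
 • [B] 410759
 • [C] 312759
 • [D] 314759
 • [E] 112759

First: 718408 + -564857 = 153551
Then: 153551 + 159208 = 312759
C) 312759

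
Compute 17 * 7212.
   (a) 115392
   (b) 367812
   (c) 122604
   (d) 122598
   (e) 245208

17 * 7212 = 122604
c) 122604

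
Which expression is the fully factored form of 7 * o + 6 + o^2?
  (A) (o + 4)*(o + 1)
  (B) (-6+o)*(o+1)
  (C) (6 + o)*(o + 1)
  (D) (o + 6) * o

We need to factor 7 * o + 6 + o^2.
The factored form is (6 + o)*(o + 1).
C) (6 + o)*(o + 1)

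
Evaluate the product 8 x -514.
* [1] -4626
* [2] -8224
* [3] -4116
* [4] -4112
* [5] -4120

8 * -514 = -4112
4) -4112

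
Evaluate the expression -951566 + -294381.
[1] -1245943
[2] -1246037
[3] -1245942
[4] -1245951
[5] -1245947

-951566 + -294381 = -1245947
5) -1245947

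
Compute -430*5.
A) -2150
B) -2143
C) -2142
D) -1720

-430 * 5 = -2150
A) -2150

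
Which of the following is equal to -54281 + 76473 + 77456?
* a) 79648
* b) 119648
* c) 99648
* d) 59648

First: -54281 + 76473 = 22192
Then: 22192 + 77456 = 99648
c) 99648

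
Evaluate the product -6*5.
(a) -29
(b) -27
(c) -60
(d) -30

-6 * 5 = -30
d) -30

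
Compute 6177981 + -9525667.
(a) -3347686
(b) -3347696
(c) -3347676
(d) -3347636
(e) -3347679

6177981 + -9525667 = -3347686
a) -3347686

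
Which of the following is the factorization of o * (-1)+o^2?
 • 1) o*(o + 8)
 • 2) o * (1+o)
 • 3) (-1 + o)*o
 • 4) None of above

We need to factor o * (-1)+o^2.
The factored form is (-1 + o)*o.
3) (-1 + o)*o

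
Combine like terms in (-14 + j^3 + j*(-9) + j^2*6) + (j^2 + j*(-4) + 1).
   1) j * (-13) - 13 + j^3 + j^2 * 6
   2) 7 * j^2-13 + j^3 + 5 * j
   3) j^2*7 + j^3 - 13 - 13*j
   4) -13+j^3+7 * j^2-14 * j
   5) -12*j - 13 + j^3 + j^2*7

Adding the polynomials and combining like terms:
(-14 + j^3 + j*(-9) + j^2*6) + (j^2 + j*(-4) + 1)
= j^2*7 + j^3 - 13 - 13*j
3) j^2*7 + j^3 - 13 - 13*j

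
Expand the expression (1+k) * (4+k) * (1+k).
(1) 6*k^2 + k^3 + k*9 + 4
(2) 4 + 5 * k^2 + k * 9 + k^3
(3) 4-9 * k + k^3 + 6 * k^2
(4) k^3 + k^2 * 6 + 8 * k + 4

Expanding (1+k) * (4+k) * (1+k):
= 6*k^2 + k^3 + k*9 + 4
1) 6*k^2 + k^3 + k*9 + 4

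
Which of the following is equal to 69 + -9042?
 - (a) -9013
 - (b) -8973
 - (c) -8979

69 + -9042 = -8973
b) -8973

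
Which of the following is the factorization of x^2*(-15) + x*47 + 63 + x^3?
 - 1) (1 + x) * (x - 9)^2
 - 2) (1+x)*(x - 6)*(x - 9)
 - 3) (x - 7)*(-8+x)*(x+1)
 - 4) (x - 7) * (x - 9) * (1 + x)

We need to factor x^2*(-15) + x*47 + 63 + x^3.
The factored form is (x - 7) * (x - 9) * (1 + x).
4) (x - 7) * (x - 9) * (1 + x)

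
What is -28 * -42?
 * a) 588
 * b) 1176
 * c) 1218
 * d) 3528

-28 * -42 = 1176
b) 1176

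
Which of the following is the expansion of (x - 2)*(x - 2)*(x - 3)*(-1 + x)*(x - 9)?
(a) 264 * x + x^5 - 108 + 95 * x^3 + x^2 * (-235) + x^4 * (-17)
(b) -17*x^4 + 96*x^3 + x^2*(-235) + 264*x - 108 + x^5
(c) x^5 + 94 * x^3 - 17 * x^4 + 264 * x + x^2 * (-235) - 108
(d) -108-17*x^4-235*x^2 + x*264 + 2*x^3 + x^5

Expanding (x - 2)*(x - 2)*(x - 3)*(-1 + x)*(x - 9):
= 264 * x + x^5 - 108 + 95 * x^3 + x^2 * (-235) + x^4 * (-17)
a) 264 * x + x^5 - 108 + 95 * x^3 + x^2 * (-235) + x^4 * (-17)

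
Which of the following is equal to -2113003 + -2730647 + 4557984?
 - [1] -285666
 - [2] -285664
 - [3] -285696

First: -2113003 + -2730647 = -4843650
Then: -4843650 + 4557984 = -285666
1) -285666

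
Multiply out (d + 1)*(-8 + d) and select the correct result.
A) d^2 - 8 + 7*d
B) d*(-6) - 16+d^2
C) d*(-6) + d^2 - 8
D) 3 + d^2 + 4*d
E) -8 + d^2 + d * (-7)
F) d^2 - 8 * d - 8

Expanding (d + 1)*(-8 + d):
= -8 + d^2 + d * (-7)
E) -8 + d^2 + d * (-7)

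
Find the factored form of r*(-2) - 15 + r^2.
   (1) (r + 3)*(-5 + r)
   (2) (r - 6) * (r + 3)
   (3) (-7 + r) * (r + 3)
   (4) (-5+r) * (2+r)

We need to factor r*(-2) - 15 + r^2.
The factored form is (r + 3)*(-5 + r).
1) (r + 3)*(-5 + r)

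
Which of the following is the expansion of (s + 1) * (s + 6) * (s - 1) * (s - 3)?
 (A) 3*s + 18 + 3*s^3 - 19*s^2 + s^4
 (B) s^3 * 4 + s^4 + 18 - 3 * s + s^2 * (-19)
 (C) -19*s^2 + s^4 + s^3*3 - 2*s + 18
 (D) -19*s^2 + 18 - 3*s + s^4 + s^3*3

Expanding (s + 1) * (s + 6) * (s - 1) * (s - 3):
= -19*s^2 + 18 - 3*s + s^4 + s^3*3
D) -19*s^2 + 18 - 3*s + s^4 + s^3*3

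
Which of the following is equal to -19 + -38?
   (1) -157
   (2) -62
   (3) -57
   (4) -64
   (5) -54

-19 + -38 = -57
3) -57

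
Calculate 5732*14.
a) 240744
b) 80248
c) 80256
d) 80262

5732 * 14 = 80248
b) 80248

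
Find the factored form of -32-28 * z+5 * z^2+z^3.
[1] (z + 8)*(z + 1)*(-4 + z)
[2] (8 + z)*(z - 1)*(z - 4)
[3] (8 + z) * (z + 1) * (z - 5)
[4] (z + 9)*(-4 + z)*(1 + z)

We need to factor -32-28 * z+5 * z^2+z^3.
The factored form is (z + 8)*(z + 1)*(-4 + z).
1) (z + 8)*(z + 1)*(-4 + z)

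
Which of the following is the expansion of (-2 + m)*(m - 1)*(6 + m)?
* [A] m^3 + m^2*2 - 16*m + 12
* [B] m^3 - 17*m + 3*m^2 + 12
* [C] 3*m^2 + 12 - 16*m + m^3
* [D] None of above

Expanding (-2 + m)*(m - 1)*(6 + m):
= 3*m^2 + 12 - 16*m + m^3
C) 3*m^2 + 12 - 16*m + m^3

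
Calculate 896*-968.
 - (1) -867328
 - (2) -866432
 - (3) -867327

896 * -968 = -867328
1) -867328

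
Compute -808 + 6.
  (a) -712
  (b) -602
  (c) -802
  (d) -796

-808 + 6 = -802
c) -802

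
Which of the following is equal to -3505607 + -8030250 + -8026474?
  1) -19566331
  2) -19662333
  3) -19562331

First: -3505607 + -8030250 = -11535857
Then: -11535857 + -8026474 = -19562331
3) -19562331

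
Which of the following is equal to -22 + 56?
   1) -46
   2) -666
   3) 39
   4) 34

-22 + 56 = 34
4) 34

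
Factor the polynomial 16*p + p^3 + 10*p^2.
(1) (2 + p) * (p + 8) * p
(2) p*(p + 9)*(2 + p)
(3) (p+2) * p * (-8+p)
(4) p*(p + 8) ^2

We need to factor 16*p + p^3 + 10*p^2.
The factored form is (2 + p) * (p + 8) * p.
1) (2 + p) * (p + 8) * p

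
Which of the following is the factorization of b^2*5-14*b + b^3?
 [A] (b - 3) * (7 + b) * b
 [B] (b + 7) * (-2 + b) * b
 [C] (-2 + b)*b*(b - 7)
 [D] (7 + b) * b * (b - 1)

We need to factor b^2*5-14*b + b^3.
The factored form is (b + 7) * (-2 + b) * b.
B) (b + 7) * (-2 + b) * b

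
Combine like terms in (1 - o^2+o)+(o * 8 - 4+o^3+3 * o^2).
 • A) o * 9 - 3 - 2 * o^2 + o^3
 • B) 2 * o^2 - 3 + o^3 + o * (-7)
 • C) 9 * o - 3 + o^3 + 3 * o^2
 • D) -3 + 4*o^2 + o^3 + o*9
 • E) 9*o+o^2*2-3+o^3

Adding the polynomials and combining like terms:
(1 - o^2 + o) + (o*8 - 4 + o^3 + 3*o^2)
= 9*o+o^2*2-3+o^3
E) 9*o+o^2*2-3+o^3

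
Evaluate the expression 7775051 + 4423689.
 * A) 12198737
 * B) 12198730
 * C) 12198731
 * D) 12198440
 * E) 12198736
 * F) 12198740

7775051 + 4423689 = 12198740
F) 12198740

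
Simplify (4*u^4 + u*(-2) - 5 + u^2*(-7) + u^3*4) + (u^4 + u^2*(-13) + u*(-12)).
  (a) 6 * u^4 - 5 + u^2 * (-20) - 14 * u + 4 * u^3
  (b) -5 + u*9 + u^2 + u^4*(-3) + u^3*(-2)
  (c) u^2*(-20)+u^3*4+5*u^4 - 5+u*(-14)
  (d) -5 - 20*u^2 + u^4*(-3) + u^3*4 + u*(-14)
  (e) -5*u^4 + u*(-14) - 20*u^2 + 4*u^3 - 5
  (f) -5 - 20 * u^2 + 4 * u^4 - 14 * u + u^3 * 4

Adding the polynomials and combining like terms:
(4*u^4 + u*(-2) - 5 + u^2*(-7) + u^3*4) + (u^4 + u^2*(-13) + u*(-12))
= u^2*(-20)+u^3*4+5*u^4 - 5+u*(-14)
c) u^2*(-20)+u^3*4+5*u^4 - 5+u*(-14)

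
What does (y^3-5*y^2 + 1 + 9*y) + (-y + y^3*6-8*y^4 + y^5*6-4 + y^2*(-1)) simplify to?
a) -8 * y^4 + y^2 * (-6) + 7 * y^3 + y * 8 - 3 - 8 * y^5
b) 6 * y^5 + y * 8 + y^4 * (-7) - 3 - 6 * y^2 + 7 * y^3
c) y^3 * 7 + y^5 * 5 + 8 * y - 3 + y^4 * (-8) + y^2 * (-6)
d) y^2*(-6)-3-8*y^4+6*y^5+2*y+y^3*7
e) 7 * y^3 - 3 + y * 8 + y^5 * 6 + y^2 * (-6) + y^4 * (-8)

Adding the polynomials and combining like terms:
(y^3 - 5*y^2 + 1 + 9*y) + (-y + y^3*6 - 8*y^4 + y^5*6 - 4 + y^2*(-1))
= 7 * y^3 - 3 + y * 8 + y^5 * 6 + y^2 * (-6) + y^4 * (-8)
e) 7 * y^3 - 3 + y * 8 + y^5 * 6 + y^2 * (-6) + y^4 * (-8)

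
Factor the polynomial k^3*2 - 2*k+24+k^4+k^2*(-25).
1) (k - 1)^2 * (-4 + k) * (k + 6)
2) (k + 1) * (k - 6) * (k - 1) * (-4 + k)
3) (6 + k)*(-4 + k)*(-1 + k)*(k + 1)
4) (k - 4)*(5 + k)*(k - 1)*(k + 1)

We need to factor k^3*2 - 2*k+24+k^4+k^2*(-25).
The factored form is (6 + k)*(-4 + k)*(-1 + k)*(k + 1).
3) (6 + k)*(-4 + k)*(-1 + k)*(k + 1)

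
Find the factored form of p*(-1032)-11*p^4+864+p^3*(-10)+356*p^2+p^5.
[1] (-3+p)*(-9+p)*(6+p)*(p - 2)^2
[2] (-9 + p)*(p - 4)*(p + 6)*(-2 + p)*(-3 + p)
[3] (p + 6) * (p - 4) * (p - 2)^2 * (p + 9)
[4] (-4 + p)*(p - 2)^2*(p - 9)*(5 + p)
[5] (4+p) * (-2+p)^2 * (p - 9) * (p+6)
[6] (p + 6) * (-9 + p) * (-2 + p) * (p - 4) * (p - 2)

We need to factor p*(-1032)-11*p^4+864+p^3*(-10)+356*p^2+p^5.
The factored form is (p + 6) * (-9 + p) * (-2 + p) * (p - 4) * (p - 2).
6) (p + 6) * (-9 + p) * (-2 + p) * (p - 4) * (p - 2)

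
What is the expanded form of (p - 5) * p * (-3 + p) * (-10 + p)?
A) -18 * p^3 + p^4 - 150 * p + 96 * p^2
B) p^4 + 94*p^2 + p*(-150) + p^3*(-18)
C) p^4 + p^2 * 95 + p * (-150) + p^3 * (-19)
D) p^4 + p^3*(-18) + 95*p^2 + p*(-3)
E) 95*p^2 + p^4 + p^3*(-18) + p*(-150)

Expanding (p - 5) * p * (-3 + p) * (-10 + p):
= 95*p^2 + p^4 + p^3*(-18) + p*(-150)
E) 95*p^2 + p^4 + p^3*(-18) + p*(-150)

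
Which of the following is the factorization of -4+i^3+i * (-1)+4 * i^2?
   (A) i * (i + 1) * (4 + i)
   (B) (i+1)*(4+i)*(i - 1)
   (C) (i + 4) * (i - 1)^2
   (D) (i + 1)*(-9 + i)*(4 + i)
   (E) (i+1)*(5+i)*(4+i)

We need to factor -4+i^3+i * (-1)+4 * i^2.
The factored form is (i+1)*(4+i)*(i - 1).
B) (i+1)*(4+i)*(i - 1)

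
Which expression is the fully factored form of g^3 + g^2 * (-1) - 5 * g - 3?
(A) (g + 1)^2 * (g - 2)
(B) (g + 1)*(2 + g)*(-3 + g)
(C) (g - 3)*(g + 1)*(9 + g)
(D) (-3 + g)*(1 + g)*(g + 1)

We need to factor g^3 + g^2 * (-1) - 5 * g - 3.
The factored form is (-3 + g)*(1 + g)*(g + 1).
D) (-3 + g)*(1 + g)*(g + 1)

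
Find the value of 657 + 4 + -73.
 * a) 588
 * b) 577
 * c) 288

First: 657 + 4 = 661
Then: 661 + -73 = 588
a) 588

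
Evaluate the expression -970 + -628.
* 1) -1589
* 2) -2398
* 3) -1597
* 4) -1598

-970 + -628 = -1598
4) -1598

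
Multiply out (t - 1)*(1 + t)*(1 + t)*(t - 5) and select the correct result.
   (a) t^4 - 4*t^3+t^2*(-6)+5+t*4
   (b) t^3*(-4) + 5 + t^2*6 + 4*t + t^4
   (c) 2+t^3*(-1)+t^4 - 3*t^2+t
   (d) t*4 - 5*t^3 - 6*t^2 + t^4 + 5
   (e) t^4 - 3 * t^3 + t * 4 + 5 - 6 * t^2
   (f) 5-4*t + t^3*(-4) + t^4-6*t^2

Expanding (t - 1)*(1 + t)*(1 + t)*(t - 5):
= t^4 - 4*t^3+t^2*(-6)+5+t*4
a) t^4 - 4*t^3+t^2*(-6)+5+t*4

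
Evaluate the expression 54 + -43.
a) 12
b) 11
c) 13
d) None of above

54 + -43 = 11
b) 11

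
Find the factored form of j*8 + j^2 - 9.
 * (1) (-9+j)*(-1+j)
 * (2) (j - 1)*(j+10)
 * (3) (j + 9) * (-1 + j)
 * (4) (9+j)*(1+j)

We need to factor j*8 + j^2 - 9.
The factored form is (j + 9) * (-1 + j).
3) (j + 9) * (-1 + j)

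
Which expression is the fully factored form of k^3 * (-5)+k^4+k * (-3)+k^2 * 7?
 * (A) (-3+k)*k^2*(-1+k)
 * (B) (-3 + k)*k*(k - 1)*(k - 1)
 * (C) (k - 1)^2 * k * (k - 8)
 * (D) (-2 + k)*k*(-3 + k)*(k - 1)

We need to factor k^3 * (-5)+k^4+k * (-3)+k^2 * 7.
The factored form is (-3 + k)*k*(k - 1)*(k - 1).
B) (-3 + k)*k*(k - 1)*(k - 1)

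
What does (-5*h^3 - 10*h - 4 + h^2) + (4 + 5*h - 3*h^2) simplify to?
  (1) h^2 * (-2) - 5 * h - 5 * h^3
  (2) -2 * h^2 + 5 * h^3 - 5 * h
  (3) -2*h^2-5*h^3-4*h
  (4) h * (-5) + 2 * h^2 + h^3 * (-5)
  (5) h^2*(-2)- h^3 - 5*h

Adding the polynomials and combining like terms:
(-5*h^3 - 10*h - 4 + h^2) + (4 + 5*h - 3*h^2)
= h^2 * (-2) - 5 * h - 5 * h^3
1) h^2 * (-2) - 5 * h - 5 * h^3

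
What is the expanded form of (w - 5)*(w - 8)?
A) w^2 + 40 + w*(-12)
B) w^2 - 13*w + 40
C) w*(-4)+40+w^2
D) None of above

Expanding (w - 5)*(w - 8):
= w^2 - 13*w + 40
B) w^2 - 13*w + 40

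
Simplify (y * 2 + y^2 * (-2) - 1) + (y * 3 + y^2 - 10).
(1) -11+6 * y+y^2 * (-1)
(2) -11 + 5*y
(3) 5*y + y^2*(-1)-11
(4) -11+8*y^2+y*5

Adding the polynomials and combining like terms:
(y*2 + y^2*(-2) - 1) + (y*3 + y^2 - 10)
= 5*y + y^2*(-1)-11
3) 5*y + y^2*(-1)-11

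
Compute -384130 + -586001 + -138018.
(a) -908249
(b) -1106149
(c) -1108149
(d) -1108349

First: -384130 + -586001 = -970131
Then: -970131 + -138018 = -1108149
c) -1108149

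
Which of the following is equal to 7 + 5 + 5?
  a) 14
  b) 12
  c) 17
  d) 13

First: 7 + 5 = 12
Then: 12 + 5 = 17
c) 17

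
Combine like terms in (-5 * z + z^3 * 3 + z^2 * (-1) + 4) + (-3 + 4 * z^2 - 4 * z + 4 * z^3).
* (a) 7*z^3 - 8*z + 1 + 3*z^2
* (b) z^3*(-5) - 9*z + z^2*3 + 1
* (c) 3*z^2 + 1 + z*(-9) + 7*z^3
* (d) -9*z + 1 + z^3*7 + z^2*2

Adding the polynomials and combining like terms:
(-5*z + z^3*3 + z^2*(-1) + 4) + (-3 + 4*z^2 - 4*z + 4*z^3)
= 3*z^2 + 1 + z*(-9) + 7*z^3
c) 3*z^2 + 1 + z*(-9) + 7*z^3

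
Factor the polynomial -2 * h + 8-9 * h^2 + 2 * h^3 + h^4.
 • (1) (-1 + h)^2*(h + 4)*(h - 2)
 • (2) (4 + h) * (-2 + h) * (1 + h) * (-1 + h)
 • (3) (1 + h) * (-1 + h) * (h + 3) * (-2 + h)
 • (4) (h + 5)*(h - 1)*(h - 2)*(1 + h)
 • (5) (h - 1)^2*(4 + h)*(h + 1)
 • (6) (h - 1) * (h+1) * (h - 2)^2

We need to factor -2 * h + 8-9 * h^2 + 2 * h^3 + h^4.
The factored form is (4 + h) * (-2 + h) * (1 + h) * (-1 + h).
2) (4 + h) * (-2 + h) * (1 + h) * (-1 + h)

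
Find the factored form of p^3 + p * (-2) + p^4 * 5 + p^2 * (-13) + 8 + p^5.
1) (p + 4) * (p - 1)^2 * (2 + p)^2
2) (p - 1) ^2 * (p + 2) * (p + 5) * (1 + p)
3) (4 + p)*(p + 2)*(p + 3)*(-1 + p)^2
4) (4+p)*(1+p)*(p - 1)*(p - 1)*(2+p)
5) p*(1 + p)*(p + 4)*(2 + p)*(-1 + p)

We need to factor p^3 + p * (-2) + p^4 * 5 + p^2 * (-13) + 8 + p^5.
The factored form is (4+p)*(1+p)*(p - 1)*(p - 1)*(2+p).
4) (4+p)*(1+p)*(p - 1)*(p - 1)*(2+p)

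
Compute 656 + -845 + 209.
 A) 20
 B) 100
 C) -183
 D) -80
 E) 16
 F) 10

First: 656 + -845 = -189
Then: -189 + 209 = 20
A) 20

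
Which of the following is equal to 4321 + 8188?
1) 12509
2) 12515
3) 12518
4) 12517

4321 + 8188 = 12509
1) 12509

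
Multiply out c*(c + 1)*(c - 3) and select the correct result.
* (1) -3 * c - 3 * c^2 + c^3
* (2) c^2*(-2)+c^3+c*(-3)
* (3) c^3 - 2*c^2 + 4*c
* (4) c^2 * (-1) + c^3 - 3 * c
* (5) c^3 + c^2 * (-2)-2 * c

Expanding c*(c + 1)*(c - 3):
= c^2*(-2)+c^3+c*(-3)
2) c^2*(-2)+c^3+c*(-3)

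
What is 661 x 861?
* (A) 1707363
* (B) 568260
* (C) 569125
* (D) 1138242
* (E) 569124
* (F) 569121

661 * 861 = 569121
F) 569121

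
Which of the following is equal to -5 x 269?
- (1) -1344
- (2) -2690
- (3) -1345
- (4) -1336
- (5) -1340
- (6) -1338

-5 * 269 = -1345
3) -1345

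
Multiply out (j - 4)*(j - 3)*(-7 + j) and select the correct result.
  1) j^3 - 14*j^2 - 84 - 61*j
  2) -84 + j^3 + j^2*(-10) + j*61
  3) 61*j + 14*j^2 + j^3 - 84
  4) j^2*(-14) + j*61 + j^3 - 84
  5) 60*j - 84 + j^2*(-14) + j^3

Expanding (j - 4)*(j - 3)*(-7 + j):
= j^2*(-14) + j*61 + j^3 - 84
4) j^2*(-14) + j*61 + j^3 - 84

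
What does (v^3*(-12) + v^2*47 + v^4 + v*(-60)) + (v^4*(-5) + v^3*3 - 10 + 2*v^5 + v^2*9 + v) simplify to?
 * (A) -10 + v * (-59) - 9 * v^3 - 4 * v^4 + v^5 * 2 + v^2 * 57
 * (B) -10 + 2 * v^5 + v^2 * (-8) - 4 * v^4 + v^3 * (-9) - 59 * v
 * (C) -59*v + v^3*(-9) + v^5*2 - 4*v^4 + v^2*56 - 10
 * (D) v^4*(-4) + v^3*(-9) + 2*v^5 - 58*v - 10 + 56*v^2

Adding the polynomials and combining like terms:
(v^3*(-12) + v^2*47 + v^4 + v*(-60)) + (v^4*(-5) + v^3*3 - 10 + 2*v^5 + v^2*9 + v)
= -59*v + v^3*(-9) + v^5*2 - 4*v^4 + v^2*56 - 10
C) -59*v + v^3*(-9) + v^5*2 - 4*v^4 + v^2*56 - 10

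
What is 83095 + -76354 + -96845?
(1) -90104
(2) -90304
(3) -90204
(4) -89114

First: 83095 + -76354 = 6741
Then: 6741 + -96845 = -90104
1) -90104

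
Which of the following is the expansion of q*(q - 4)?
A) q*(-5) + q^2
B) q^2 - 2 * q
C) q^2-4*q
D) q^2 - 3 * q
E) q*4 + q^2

Expanding q*(q - 4):
= q^2-4*q
C) q^2-4*q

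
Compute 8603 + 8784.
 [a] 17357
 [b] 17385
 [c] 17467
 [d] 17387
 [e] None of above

8603 + 8784 = 17387
d) 17387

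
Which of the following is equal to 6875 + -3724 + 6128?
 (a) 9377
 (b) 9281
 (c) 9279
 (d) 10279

First: 6875 + -3724 = 3151
Then: 3151 + 6128 = 9279
c) 9279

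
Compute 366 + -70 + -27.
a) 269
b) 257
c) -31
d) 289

First: 366 + -70 = 296
Then: 296 + -27 = 269
a) 269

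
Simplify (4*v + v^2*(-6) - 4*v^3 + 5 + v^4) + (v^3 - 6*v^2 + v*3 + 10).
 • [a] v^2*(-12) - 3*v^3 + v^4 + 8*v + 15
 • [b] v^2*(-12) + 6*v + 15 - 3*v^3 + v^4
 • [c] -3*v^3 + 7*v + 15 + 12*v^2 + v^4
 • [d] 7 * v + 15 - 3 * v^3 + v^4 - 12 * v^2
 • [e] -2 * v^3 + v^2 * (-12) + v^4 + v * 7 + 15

Adding the polynomials and combining like terms:
(4*v + v^2*(-6) - 4*v^3 + 5 + v^4) + (v^3 - 6*v^2 + v*3 + 10)
= 7 * v + 15 - 3 * v^3 + v^4 - 12 * v^2
d) 7 * v + 15 - 3 * v^3 + v^4 - 12 * v^2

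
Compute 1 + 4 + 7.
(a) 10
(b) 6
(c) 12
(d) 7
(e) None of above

First: 1 + 4 = 5
Then: 5 + 7 = 12
c) 12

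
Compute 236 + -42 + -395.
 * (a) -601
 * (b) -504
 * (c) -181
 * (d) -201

First: 236 + -42 = 194
Then: 194 + -395 = -201
d) -201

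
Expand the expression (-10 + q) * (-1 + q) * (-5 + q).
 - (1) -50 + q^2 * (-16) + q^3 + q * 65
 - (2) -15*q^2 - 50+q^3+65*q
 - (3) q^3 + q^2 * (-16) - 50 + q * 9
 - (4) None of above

Expanding (-10 + q) * (-1 + q) * (-5 + q):
= -50 + q^2 * (-16) + q^3 + q * 65
1) -50 + q^2 * (-16) + q^3 + q * 65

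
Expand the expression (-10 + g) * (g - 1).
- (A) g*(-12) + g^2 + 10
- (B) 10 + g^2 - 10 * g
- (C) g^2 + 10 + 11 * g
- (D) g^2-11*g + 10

Expanding (-10 + g) * (g - 1):
= g^2-11*g + 10
D) g^2-11*g + 10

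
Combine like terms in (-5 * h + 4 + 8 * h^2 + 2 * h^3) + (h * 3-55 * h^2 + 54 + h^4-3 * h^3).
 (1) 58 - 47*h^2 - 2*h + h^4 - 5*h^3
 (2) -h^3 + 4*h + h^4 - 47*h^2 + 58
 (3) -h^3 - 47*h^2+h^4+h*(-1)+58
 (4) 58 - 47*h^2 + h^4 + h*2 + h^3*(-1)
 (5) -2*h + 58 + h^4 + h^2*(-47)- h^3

Adding the polynomials and combining like terms:
(-5*h + 4 + 8*h^2 + 2*h^3) + (h*3 - 55*h^2 + 54 + h^4 - 3*h^3)
= -2*h + 58 + h^4 + h^2*(-47)- h^3
5) -2*h + 58 + h^4 + h^2*(-47)- h^3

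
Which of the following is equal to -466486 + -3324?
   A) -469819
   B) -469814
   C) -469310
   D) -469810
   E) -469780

-466486 + -3324 = -469810
D) -469810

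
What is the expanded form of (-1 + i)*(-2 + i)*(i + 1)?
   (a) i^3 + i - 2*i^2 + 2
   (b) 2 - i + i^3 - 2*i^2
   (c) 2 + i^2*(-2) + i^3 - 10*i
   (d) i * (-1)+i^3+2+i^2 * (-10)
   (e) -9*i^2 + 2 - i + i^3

Expanding (-1 + i)*(-2 + i)*(i + 1):
= 2 - i + i^3 - 2*i^2
b) 2 - i + i^3 - 2*i^2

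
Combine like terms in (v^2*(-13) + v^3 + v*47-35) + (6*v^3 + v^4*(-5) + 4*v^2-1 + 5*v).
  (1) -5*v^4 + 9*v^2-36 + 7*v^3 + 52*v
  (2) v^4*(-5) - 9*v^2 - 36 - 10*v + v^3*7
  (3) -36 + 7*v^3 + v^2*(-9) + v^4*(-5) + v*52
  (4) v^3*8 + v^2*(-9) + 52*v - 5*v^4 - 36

Adding the polynomials and combining like terms:
(v^2*(-13) + v^3 + v*47 - 35) + (6*v^3 + v^4*(-5) + 4*v^2 - 1 + 5*v)
= -36 + 7*v^3 + v^2*(-9) + v^4*(-5) + v*52
3) -36 + 7*v^3 + v^2*(-9) + v^4*(-5) + v*52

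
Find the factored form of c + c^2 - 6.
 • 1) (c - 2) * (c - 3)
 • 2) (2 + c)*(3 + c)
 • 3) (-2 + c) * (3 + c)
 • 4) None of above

We need to factor c + c^2 - 6.
The factored form is (-2 + c) * (3 + c).
3) (-2 + c) * (3 + c)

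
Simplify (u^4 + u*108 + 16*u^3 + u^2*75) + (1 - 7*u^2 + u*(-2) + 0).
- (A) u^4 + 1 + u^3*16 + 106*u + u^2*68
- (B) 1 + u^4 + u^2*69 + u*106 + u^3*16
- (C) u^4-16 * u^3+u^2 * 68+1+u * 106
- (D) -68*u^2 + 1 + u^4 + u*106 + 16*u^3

Adding the polynomials and combining like terms:
(u^4 + u*108 + 16*u^3 + u^2*75) + (1 - 7*u^2 + u*(-2) + 0)
= u^4 + 1 + u^3*16 + 106*u + u^2*68
A) u^4 + 1 + u^3*16 + 106*u + u^2*68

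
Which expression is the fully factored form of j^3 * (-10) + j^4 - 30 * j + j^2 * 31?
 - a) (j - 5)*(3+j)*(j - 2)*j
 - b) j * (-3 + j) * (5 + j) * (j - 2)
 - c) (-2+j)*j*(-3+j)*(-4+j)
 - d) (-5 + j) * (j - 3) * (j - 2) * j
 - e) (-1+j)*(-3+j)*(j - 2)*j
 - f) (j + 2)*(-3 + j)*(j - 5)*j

We need to factor j^3 * (-10) + j^4 - 30 * j + j^2 * 31.
The factored form is (-5 + j) * (j - 3) * (j - 2) * j.
d) (-5 + j) * (j - 3) * (j - 2) * j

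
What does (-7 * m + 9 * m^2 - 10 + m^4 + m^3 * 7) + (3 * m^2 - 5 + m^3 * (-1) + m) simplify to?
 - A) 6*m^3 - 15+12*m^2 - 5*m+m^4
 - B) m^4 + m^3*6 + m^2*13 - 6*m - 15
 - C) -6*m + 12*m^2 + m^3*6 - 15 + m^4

Adding the polynomials and combining like terms:
(-7*m + 9*m^2 - 10 + m^4 + m^3*7) + (3*m^2 - 5 + m^3*(-1) + m)
= -6*m + 12*m^2 + m^3*6 - 15 + m^4
C) -6*m + 12*m^2 + m^3*6 - 15 + m^4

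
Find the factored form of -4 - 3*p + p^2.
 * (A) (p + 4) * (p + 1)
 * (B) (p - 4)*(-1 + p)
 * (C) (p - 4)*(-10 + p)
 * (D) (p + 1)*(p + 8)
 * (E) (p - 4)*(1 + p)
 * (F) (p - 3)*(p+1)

We need to factor -4 - 3*p + p^2.
The factored form is (p - 4)*(1 + p).
E) (p - 4)*(1 + p)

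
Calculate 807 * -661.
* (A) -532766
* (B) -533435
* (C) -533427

807 * -661 = -533427
C) -533427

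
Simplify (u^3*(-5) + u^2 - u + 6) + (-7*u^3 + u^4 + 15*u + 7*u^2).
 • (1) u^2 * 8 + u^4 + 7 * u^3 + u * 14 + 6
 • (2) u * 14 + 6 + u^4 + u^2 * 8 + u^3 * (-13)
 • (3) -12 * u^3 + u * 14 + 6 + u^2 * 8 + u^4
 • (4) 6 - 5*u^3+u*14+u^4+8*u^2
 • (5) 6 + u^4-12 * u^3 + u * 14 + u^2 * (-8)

Adding the polynomials and combining like terms:
(u^3*(-5) + u^2 - u + 6) + (-7*u^3 + u^4 + 15*u + 7*u^2)
= -12 * u^3 + u * 14 + 6 + u^2 * 8 + u^4
3) -12 * u^3 + u * 14 + 6 + u^2 * 8 + u^4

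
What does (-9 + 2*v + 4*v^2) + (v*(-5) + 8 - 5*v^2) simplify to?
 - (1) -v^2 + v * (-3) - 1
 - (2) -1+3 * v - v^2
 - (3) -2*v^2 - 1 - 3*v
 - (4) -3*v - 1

Adding the polynomials and combining like terms:
(-9 + 2*v + 4*v^2) + (v*(-5) + 8 - 5*v^2)
= -v^2 + v * (-3) - 1
1) -v^2 + v * (-3) - 1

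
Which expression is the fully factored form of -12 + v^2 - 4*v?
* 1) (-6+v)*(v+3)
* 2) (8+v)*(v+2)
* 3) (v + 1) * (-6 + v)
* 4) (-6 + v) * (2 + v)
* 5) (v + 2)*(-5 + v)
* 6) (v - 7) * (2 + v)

We need to factor -12 + v^2 - 4*v.
The factored form is (-6 + v) * (2 + v).
4) (-6 + v) * (2 + v)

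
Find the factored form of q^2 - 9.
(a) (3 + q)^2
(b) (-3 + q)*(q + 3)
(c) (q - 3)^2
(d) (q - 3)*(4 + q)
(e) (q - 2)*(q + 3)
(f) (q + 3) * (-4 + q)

We need to factor q^2 - 9.
The factored form is (-3 + q)*(q + 3).
b) (-3 + q)*(q + 3)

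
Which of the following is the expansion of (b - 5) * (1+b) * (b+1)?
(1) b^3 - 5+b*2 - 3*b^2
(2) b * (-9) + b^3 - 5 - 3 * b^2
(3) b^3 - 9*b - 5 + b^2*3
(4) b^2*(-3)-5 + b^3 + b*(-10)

Expanding (b - 5) * (1+b) * (b+1):
= b * (-9) + b^3 - 5 - 3 * b^2
2) b * (-9) + b^3 - 5 - 3 * b^2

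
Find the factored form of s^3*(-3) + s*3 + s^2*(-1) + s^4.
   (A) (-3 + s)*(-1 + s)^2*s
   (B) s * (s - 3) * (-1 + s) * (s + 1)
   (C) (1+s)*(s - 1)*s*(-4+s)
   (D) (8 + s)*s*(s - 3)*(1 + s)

We need to factor s^3*(-3) + s*3 + s^2*(-1) + s^4.
The factored form is s * (s - 3) * (-1 + s) * (s + 1).
B) s * (s - 3) * (-1 + s) * (s + 1)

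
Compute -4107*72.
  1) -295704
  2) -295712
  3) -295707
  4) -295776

-4107 * 72 = -295704
1) -295704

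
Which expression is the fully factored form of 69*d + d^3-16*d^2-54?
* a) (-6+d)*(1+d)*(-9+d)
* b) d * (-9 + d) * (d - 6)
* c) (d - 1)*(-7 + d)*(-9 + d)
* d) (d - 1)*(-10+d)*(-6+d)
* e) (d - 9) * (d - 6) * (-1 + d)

We need to factor 69*d + d^3-16*d^2-54.
The factored form is (d - 9) * (d - 6) * (-1 + d).
e) (d - 9) * (d - 6) * (-1 + d)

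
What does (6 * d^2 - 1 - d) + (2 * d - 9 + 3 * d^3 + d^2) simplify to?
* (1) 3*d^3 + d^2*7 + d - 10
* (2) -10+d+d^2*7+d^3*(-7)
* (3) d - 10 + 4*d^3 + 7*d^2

Adding the polynomials and combining like terms:
(6*d^2 - 1 - d) + (2*d - 9 + 3*d^3 + d^2)
= 3*d^3 + d^2*7 + d - 10
1) 3*d^3 + d^2*7 + d - 10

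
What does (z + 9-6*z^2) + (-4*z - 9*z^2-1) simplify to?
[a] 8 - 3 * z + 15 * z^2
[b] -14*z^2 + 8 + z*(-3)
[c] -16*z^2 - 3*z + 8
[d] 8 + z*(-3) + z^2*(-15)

Adding the polynomials and combining like terms:
(z + 9 - 6*z^2) + (-4*z - 9*z^2 - 1)
= 8 + z*(-3) + z^2*(-15)
d) 8 + z*(-3) + z^2*(-15)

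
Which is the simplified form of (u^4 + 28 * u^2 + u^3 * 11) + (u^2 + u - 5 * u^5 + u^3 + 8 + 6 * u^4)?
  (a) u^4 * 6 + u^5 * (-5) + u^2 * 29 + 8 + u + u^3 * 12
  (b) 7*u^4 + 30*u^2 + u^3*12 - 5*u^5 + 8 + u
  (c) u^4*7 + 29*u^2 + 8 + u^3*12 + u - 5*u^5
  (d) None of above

Adding the polynomials and combining like terms:
(u^4 + 28*u^2 + u^3*11) + (u^2 + u - 5*u^5 + u^3 + 8 + 6*u^4)
= u^4*7 + 29*u^2 + 8 + u^3*12 + u - 5*u^5
c) u^4*7 + 29*u^2 + 8 + u^3*12 + u - 5*u^5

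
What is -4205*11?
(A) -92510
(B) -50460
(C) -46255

-4205 * 11 = -46255
C) -46255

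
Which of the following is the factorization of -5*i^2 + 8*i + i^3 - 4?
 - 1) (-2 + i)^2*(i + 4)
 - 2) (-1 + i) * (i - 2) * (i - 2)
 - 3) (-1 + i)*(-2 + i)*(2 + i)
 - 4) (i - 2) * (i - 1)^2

We need to factor -5*i^2 + 8*i + i^3 - 4.
The factored form is (-1 + i) * (i - 2) * (i - 2).
2) (-1 + i) * (i - 2) * (i - 2)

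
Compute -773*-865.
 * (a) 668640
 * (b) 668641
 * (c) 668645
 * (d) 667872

-773 * -865 = 668645
c) 668645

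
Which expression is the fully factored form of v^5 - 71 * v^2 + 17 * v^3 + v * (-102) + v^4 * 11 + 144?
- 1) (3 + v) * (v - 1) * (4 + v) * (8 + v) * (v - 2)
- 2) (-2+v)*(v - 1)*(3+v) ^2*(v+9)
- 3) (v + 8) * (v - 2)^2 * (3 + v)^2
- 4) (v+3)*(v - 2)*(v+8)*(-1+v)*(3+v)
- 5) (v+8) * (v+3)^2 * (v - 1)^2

We need to factor v^5 - 71 * v^2 + 17 * v^3 + v * (-102) + v^4 * 11 + 144.
The factored form is (v+3)*(v - 2)*(v+8)*(-1+v)*(3+v).
4) (v+3)*(v - 2)*(v+8)*(-1+v)*(3+v)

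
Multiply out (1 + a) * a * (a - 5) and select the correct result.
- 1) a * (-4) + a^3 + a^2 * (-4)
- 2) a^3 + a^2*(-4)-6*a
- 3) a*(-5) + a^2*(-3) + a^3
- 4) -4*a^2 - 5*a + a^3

Expanding (1 + a) * a * (a - 5):
= -4*a^2 - 5*a + a^3
4) -4*a^2 - 5*a + a^3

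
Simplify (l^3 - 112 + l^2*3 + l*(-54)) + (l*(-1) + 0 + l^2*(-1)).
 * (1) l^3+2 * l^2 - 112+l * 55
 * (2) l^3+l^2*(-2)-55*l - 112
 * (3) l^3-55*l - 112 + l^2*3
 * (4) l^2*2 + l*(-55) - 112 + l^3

Adding the polynomials and combining like terms:
(l^3 - 112 + l^2*3 + l*(-54)) + (l*(-1) + 0 + l^2*(-1))
= l^2*2 + l*(-55) - 112 + l^3
4) l^2*2 + l*(-55) - 112 + l^3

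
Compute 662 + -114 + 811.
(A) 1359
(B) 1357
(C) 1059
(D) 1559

First: 662 + -114 = 548
Then: 548 + 811 = 1359
A) 1359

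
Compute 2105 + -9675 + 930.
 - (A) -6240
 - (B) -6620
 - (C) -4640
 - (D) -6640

First: 2105 + -9675 = -7570
Then: -7570 + 930 = -6640
D) -6640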